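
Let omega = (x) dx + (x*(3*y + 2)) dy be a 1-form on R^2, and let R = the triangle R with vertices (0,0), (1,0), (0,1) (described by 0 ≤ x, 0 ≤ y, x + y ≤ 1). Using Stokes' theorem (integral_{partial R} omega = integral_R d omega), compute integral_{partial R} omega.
integral_(partial R) omega = 3/2

Stokes: integral_partial_R omega = integral_R d omega with d omega = (∂Q/∂x - ∂P/∂y) dx ∧ dy.
  ∂Q/∂x = 3*y + 2
  ∂P/∂y = 0
  integrand = ∂Q/∂x - ∂P/∂y = 3*y + 2.
Integrating over R: integral_0^1 integral_0^{1-x} (3*y + 2) dy dx = 3/2.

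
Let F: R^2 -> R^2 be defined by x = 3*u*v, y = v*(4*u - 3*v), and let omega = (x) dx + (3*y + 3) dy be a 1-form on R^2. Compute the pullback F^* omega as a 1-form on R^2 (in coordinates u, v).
F^* omega = (3*v*(19*u*v - 12*v^2 + 4)) du + (57*u^2*v - 108*u*v^2 + 12*u + 54*v^3 - 18*v) dv

Using F^*(f dg) = (f ∘ F) d(g ∘ F), substitute each coordinate x_i by F_i(u, v) in f_i, and replace dx_i by d F_i = (∂F_i/∂u) du + (∂F_i/∂v) dv.
  For the x component: f_1(F) = 3*u*v; d F_1 = (3*v) du + (3*u) dv
  For the y component: f_2(F) = 12*u*v - 9*v^2 + 3; d F_2 = (4*v) du + (4*u - 6*v) dv
Combining and collecting du, dv coefficients:
  coeff of du: 3*v*(19*u*v - 12*v^2 + 4)
  coeff of dv: 57*u^2*v - 108*u*v^2 + 12*u + 54*v^3 - 18*v
F^* omega = (3*v*(19*u*v - 12*v^2 + 4)) du + (57*u^2*v - 108*u*v^2 + 12*u + 54*v^3 - 18*v) dv.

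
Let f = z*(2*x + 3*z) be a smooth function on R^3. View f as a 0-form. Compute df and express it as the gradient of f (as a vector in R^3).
df = (2*z) dx + (0) dy + (2*x + 6*z) dz; grad f = (2*z, 0, 2*x + 6*z)

For a 0-form f, d f = (∂f/∂x) dx + (∂f/∂y) dy + (∂f/∂z) dz. The components of the vector representation are exactly the entries of grad f in Cartesian coordinates:
  ∂f/∂x = 2*z
  ∂f/∂y = 0
  ∂f/∂z = 2*x + 6*z.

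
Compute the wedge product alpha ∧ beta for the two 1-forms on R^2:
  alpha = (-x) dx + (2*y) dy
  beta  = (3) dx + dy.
alpha ∧ beta = (-x - 6*y) dx ∧ dy

Distribute the wedge, using dx_i ∧ dx_j = -dx_j ∧ dx_i and dx_i ∧ dx_i = 0. For each pair (i, j) with i < j, the coefficient of dx_i ∧ dx_j in alpha ∧ beta is (alpha_i * beta_j - alpha_j * beta_i). Collecting: alpha ∧ beta = (-x - 6*y) dx ∧ dy.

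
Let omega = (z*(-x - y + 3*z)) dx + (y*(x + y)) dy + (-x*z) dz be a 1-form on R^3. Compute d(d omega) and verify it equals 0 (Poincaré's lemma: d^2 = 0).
d(d omega) = 0

Step 1: d omega = sum_{i<j} (∂f_j/∂x_i - ∂f_i/∂x_j) dx_i ∧ dx_j:
  coeff of dx ∧ dy: y + z
  coeff of dx ∧ dz: x + y - 7*z
  coeff of dy ∧ dz: 0
Step 2: Apply d again to each 2-form coefficient. The only possible 3-form in R^3 is dx ∧ dy ∧ dz, with coefficient
  ∂(coeff of dy∧dz)/∂x - ∂(coeff of dx∧dz)/∂y + ∂(coeff of dx∧dy)/∂z
  = ∂/∂x (0) - ∂/∂y (x + y - 7*z) + ∂/∂z (y + z).
Each of these terms simplifies to sums of mixed partials that cancel in pairs. The result is 0 (by equality of mixed partials for smooth functions — Schwarz / Clairaut).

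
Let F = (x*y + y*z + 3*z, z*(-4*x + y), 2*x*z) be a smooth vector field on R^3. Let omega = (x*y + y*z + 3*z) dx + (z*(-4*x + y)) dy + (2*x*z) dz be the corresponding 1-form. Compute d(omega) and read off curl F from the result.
d(omega) = (4*x - y) dy ∧ dz + (y - 2*z + 3) dz ∧ dx + (-x - 5*z) dx ∧ dy; curl F = (4*x - y, y - 2*z + 3, -x - 5*z)

d omega = sum_{i<j} (∂f_j/∂x_i - ∂f_i/∂x_j) dx_i ∧ dx_j. Under the identification (dy ∧ dz, dz ∧ dx, dx ∧ dy) ↔ (e_x, e_y, e_z), the coefficients are exactly the components of curl F. Compute:
  ∂R/∂y - ∂Q/∂z = (0) - (-4*x + y) = 4*x - y
  ∂P/∂z - ∂R/∂x = (y + 3) - (2*z) = y - 2*z + 3
  ∂Q/∂x - ∂P/∂y = (-4*z) - (x + z) = -x - 5*z.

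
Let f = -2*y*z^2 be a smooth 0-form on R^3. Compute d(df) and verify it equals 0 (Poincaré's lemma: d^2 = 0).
d(df) = 0

Step 1: df = sum_i (∂f/∂x_i) dx_i = (0) dx + (-2*z^2) dy + (-4*y*z) dz.
Step 2: Apply d again. Using the 1-form formula, the coefficient of dx ∧ dy in d(df) is ∂^2 f/∂x ∂y - ∂^2 f/∂y ∂x = (0) - (0) = 0 (equality of mixed partials for smooth f).
Similarly for dx ∧ dz and dy ∧ dz — all coefficients vanish. So d(df) = 0.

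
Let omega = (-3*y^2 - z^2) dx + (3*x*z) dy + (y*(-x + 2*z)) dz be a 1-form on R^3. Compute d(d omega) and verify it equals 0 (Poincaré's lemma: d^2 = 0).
d(d omega) = 0

Step 1: d omega = sum_{i<j} (∂f_j/∂x_i - ∂f_i/∂x_j) dx_i ∧ dx_j:
  coeff of dx ∧ dy: 6*y + 3*z
  coeff of dx ∧ dz: -y + 2*z
  coeff of dy ∧ dz: -4*x + 2*z
Step 2: Apply d again to each 2-form coefficient. The only possible 3-form in R^3 is dx ∧ dy ∧ dz, with coefficient
  ∂(coeff of dy∧dz)/∂x - ∂(coeff of dx∧dz)/∂y + ∂(coeff of dx∧dy)/∂z
  = ∂/∂x (-4*x + 2*z) - ∂/∂y (-y + 2*z) + ∂/∂z (6*y + 3*z).
Each of these terms simplifies to sums of mixed partials that cancel in pairs. The result is 0 (by equality of mixed partials for smooth functions — Schwarz / Clairaut).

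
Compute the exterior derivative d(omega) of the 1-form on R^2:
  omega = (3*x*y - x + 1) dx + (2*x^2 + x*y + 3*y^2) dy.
d(omega) = (x + y) dx ∧ dy

For a 1-form omega = sum_i f_i dx_i, the exterior derivative is
  d(omega) = sum_{i < j} (∂f_j/∂x_i - ∂f_i/∂x_j) dx_i ∧ dx_j.
  coefficient of dx ∧ dy: ∂f_2/∂x - ∂f_1/∂y = ∂(2*x^2 + x*y + 3*y^2)/∂x - ∂(3*x*y - x + 1)/∂y = x + y
Assembling: d(omega) = (x + y) dx ∧ dy.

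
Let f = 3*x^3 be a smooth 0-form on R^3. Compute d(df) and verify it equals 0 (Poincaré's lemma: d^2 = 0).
d(df) = 0

Step 1: df = sum_i (∂f/∂x_i) dx_i = (9*x^2) dx + (0) dy + (0) dz.
Step 2: Apply d again. Using the 1-form formula, the coefficient of dx ∧ dy in d(df) is ∂^2 f/∂x ∂y - ∂^2 f/∂y ∂x = (0) - (0) = 0 (equality of mixed partials for smooth f).
Similarly for dx ∧ dz and dy ∧ dz — all coefficients vanish. So d(df) = 0.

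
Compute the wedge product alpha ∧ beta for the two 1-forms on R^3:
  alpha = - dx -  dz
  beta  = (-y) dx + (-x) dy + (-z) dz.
alpha ∧ beta = (x) dx ∧ dy + (-y + z) dx ∧ dz + (-x) dy ∧ dz

Distribute the wedge, using dx_i ∧ dx_j = -dx_j ∧ dx_i and dx_i ∧ dx_i = 0. For each pair (i, j) with i < j, the coefficient of dx_i ∧ dx_j in alpha ∧ beta is (alpha_i * beta_j - alpha_j * beta_i). Collecting: alpha ∧ beta = (x) dx ∧ dy + (-y + z) dx ∧ dz + (-x) dy ∧ dz.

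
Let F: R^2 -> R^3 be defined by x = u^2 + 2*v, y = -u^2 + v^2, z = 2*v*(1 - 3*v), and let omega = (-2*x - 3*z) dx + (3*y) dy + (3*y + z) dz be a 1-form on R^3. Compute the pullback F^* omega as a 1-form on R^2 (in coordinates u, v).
F^* omega = (2*u*(u^2 + 15*v^2 - 10*v)) du + (30*u^2*v - 10*u^2 + 42*v^3 + 6*v^2 - 16*v) dv

Using F^*(f dg) = (f ∘ F) d(g ∘ F), substitute each coordinate x_i by F_i(u, v) in f_i, and replace dx_i by d F_i = (∂F_i/∂u) du + (∂F_i/∂v) dv.
  For the x component: f_1(F) = -2*u^2 + 18*v^2 - 10*v; d F_1 = (2*u) du + (2) dv
  For the y component: f_2(F) = -3*u^2 + 3*v^2; d F_2 = (-2*u) du + (2*v) dv
  For the z component: f_3(F) = -3*u^2 - 3*v^2 + 2*v; d F_3 = (0) du + (2 - 12*v) dv
Combining and collecting du, dv coefficients:
  coeff of du: 2*u*(u^2 + 15*v^2 - 10*v)
  coeff of dv: 30*u^2*v - 10*u^2 + 42*v^3 + 6*v^2 - 16*v
F^* omega = (2*u*(u^2 + 15*v^2 - 10*v)) du + (30*u^2*v - 10*u^2 + 42*v^3 + 6*v^2 - 16*v) dv.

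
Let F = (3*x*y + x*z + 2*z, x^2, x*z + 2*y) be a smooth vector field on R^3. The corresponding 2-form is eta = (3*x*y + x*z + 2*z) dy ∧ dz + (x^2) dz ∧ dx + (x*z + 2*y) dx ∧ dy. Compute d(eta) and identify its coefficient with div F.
d(eta) = (x + 3*y + z) dx ∧ dy ∧ dz; div F = x + 3*y + z

For a 2-form in R^3 of the form above, applying d gives a 3-form with coefficient ∂P/∂x + ∂Q/∂y + ∂R/∂z:
  ∂P/∂x = 3*y + z
  ∂Q/∂y = 0
  ∂R/∂z = x
Sum = x + 3*y + z, which is exactly div F.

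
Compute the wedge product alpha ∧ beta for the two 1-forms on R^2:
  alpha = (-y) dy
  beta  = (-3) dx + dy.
alpha ∧ beta = (-3*y) dx ∧ dy

Distribute the wedge, using dx_i ∧ dx_j = -dx_j ∧ dx_i and dx_i ∧ dx_i = 0. For each pair (i, j) with i < j, the coefficient of dx_i ∧ dx_j in alpha ∧ beta is (alpha_i * beta_j - alpha_j * beta_i). Collecting: alpha ∧ beta = (-3*y) dx ∧ dy.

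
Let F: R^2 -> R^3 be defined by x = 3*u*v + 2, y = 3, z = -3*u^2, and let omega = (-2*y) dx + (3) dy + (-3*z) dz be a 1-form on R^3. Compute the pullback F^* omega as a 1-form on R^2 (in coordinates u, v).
F^* omega = (-54*u^3 - 18*v) du + (-18*u) dv

Using F^*(f dg) = (f ∘ F) d(g ∘ F), substitute each coordinate x_i by F_i(u, v) in f_i, and replace dx_i by d F_i = (∂F_i/∂u) du + (∂F_i/∂v) dv.
  For the x component: f_1(F) = -6; d F_1 = (3*v) du + (3*u) dv
  For the y component: f_2(F) = 3; d F_2 = (0) du + (0) dv
  For the z component: f_3(F) = 9*u^2; d F_3 = (-6*u) du + (0) dv
Combining and collecting du, dv coefficients:
  coeff of du: -54*u^3 - 18*v
  coeff of dv: -18*u
F^* omega = (-54*u^3 - 18*v) du + (-18*u) dv.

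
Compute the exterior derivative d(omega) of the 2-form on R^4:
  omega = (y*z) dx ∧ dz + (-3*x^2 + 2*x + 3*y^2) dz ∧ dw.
d(omega) = (-z) dx ∧ dy ∧ dz + (2 - 6*x) dx ∧ dz ∧ dw + (6*y) dy ∧ dz ∧ dw

For a 2-form omega = sum_{i<j} g_{ij} dx_i ∧ dx_j, the exterior derivative is
  d(omega) = sum_{i<j} d(g_{ij}) ∧ dx_i ∧ dx_j = sum_{i<j, k} (∂g_{ij}/∂x_k) dx_k ∧ dx_i ∧ dx_j.
Expand each term, using dx_k ∧ dx_i ∧ dx_j = sgn(permutation) dx_{(a)} ∧ dx_{(b)} ∧ dx_{(c)} with (a < b < c) sorted:
  d(y*z) includes (∂/∂y)(y*z) dy = (z) dy, which multiplied by dx ∧ dz gives (-z) dx ∧ dy ∧ dz
  d(-3*x^2 + 2*x + 3*y^2) includes (∂/∂x)(-3*x^2 + 2*x + 3*y^2) dx = (2 - 6*x) dx, which multiplied by dz ∧ dw gives (2 - 6*x) dx ∧ dz ∧ dw
  d(-3*x^2 + 2*x + 3*y^2) includes (∂/∂y)(-3*x^2 + 2*x + 3*y^2) dy = (6*y) dy, which multiplied by dz ∧ dw gives (6*y) dy ∧ dz ∧ dw
Collecting like 3-forms: d(omega) = (-z) dx ∧ dy ∧ dz + (2 - 6*x) dx ∧ dz ∧ dw + (6*y) dy ∧ dz ∧ dw.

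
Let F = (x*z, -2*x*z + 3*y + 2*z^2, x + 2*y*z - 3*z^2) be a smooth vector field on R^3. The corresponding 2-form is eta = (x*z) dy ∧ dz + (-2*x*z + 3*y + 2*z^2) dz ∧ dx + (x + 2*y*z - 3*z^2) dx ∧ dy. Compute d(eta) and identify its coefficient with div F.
d(eta) = (2*y - 5*z + 3) dx ∧ dy ∧ dz; div F = 2*y - 5*z + 3

For a 2-form in R^3 of the form above, applying d gives a 3-form with coefficient ∂P/∂x + ∂Q/∂y + ∂R/∂z:
  ∂P/∂x = z
  ∂Q/∂y = 3
  ∂R/∂z = 2*y - 6*z
Sum = 2*y - 5*z + 3, which is exactly div F.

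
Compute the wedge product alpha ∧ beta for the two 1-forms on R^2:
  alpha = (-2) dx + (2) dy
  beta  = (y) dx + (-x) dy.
alpha ∧ beta = (2*x - 2*y) dx ∧ dy

Distribute the wedge, using dx_i ∧ dx_j = -dx_j ∧ dx_i and dx_i ∧ dx_i = 0. For each pair (i, j) with i < j, the coefficient of dx_i ∧ dx_j in alpha ∧ beta is (alpha_i * beta_j - alpha_j * beta_i). Collecting: alpha ∧ beta = (2*x - 2*y) dx ∧ dy.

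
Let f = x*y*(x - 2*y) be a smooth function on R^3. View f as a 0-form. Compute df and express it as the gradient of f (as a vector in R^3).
df = (2*y*(x - y)) dx + (x*(x - 4*y)) dy + (0) dz; grad f = (2*y*(x - y), x*(x - 4*y), 0)

For a 0-form f, d f = (∂f/∂x) dx + (∂f/∂y) dy + (∂f/∂z) dz. The components of the vector representation are exactly the entries of grad f in Cartesian coordinates:
  ∂f/∂x = 2*y*(x - y)
  ∂f/∂y = x*(x - 4*y)
  ∂f/∂z = 0.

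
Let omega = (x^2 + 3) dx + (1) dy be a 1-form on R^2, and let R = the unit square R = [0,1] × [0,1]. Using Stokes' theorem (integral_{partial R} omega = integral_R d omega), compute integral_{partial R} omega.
integral_(partial R) omega = 0

Stokes: integral_partial_R omega = integral_R d omega with d omega = (∂Q/∂x - ∂P/∂y) dx ∧ dy.
  ∂Q/∂x = 0
  ∂P/∂y = 0
  integrand = ∂Q/∂x - ∂P/∂y = 0.
Integrating over R: integral_0^1 integral_0^1 (0) dx dy = 0.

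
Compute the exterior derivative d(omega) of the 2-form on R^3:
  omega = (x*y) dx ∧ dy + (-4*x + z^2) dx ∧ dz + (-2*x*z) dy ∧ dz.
d(omega) = (-2*z) dx ∧ dy ∧ dz

For a 2-form omega = sum_{i<j} g_{ij} dx_i ∧ dx_j, the exterior derivative is
  d(omega) = sum_{i<j} d(g_{ij}) ∧ dx_i ∧ dx_j = sum_{i<j, k} (∂g_{ij}/∂x_k) dx_k ∧ dx_i ∧ dx_j.
Expand each term, using dx_k ∧ dx_i ∧ dx_j = sgn(permutation) dx_{(a)} ∧ dx_{(b)} ∧ dx_{(c)} with (a < b < c) sorted:
  d(-2*x*z) includes (∂/∂x)(-2*x*z) dx = (-2*z) dx, which multiplied by dy ∧ dz gives (-2*z) dx ∧ dy ∧ dz
Collecting like 3-forms: d(omega) = (-2*z) dx ∧ dy ∧ dz.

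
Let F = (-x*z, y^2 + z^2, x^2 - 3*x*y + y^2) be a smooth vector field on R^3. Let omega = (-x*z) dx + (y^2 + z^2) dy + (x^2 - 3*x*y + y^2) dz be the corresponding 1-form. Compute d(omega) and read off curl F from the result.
d(omega) = (-3*x + 2*y - 2*z) dy ∧ dz + (-3*x + 3*y) dz ∧ dx + (0) dx ∧ dy; curl F = (-3*x + 2*y - 2*z, -3*x + 3*y, 0)

d omega = sum_{i<j} (∂f_j/∂x_i - ∂f_i/∂x_j) dx_i ∧ dx_j. Under the identification (dy ∧ dz, dz ∧ dx, dx ∧ dy) ↔ (e_x, e_y, e_z), the coefficients are exactly the components of curl F. Compute:
  ∂R/∂y - ∂Q/∂z = (-3*x + 2*y) - (2*z) = -3*x + 2*y - 2*z
  ∂P/∂z - ∂R/∂x = (-x) - (2*x - 3*y) = -3*x + 3*y
  ∂Q/∂x - ∂P/∂y = (0) - (0) = 0.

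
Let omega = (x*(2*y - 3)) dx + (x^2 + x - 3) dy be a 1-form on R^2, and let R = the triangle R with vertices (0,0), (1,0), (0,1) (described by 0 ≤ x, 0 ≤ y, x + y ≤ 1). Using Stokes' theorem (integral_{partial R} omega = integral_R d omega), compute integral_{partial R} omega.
integral_(partial R) omega = 1/2

Stokes: integral_partial_R omega = integral_R d omega with d omega = (∂Q/∂x - ∂P/∂y) dx ∧ dy.
  ∂Q/∂x = 2*x + 1
  ∂P/∂y = 2*x
  integrand = ∂Q/∂x - ∂P/∂y = 1.
Integrating over R: integral_0^1 integral_0^{1-x} (1) dy dx = 1/2.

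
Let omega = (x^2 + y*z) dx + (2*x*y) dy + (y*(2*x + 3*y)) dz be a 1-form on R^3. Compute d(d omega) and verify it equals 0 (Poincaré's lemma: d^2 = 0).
d(d omega) = 0

Step 1: d omega = sum_{i<j} (∂f_j/∂x_i - ∂f_i/∂x_j) dx_i ∧ dx_j:
  coeff of dx ∧ dy: 2*y - z
  coeff of dx ∧ dz: y
  coeff of dy ∧ dz: 2*x + 6*y
Step 2: Apply d again to each 2-form coefficient. The only possible 3-form in R^3 is dx ∧ dy ∧ dz, with coefficient
  ∂(coeff of dy∧dz)/∂x - ∂(coeff of dx∧dz)/∂y + ∂(coeff of dx∧dy)/∂z
  = ∂/∂x (2*x + 6*y) - ∂/∂y (y) + ∂/∂z (2*y - z).
Each of these terms simplifies to sums of mixed partials that cancel in pairs. The result is 0 (by equality of mixed partials for smooth functions — Schwarz / Clairaut).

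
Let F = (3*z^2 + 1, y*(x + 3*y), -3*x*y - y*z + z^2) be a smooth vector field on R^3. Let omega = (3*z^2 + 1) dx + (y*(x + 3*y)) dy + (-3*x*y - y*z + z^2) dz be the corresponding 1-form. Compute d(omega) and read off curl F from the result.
d(omega) = (-3*x - z) dy ∧ dz + (3*y + 6*z) dz ∧ dx + (y) dx ∧ dy; curl F = (-3*x - z, 3*y + 6*z, y)

d omega = sum_{i<j} (∂f_j/∂x_i - ∂f_i/∂x_j) dx_i ∧ dx_j. Under the identification (dy ∧ dz, dz ∧ dx, dx ∧ dy) ↔ (e_x, e_y, e_z), the coefficients are exactly the components of curl F. Compute:
  ∂R/∂y - ∂Q/∂z = (-3*x - z) - (0) = -3*x - z
  ∂P/∂z - ∂R/∂x = (6*z) - (-3*y) = 3*y + 6*z
  ∂Q/∂x - ∂P/∂y = (y) - (0) = y.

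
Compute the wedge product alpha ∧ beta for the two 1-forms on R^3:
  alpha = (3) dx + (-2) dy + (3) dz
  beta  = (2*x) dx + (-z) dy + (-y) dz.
alpha ∧ beta = (4*x - 3*z) dx ∧ dy + (-6*x - 3*y) dx ∧ dz + (2*y + 3*z) dy ∧ dz

Distribute the wedge, using dx_i ∧ dx_j = -dx_j ∧ dx_i and dx_i ∧ dx_i = 0. For each pair (i, j) with i < j, the coefficient of dx_i ∧ dx_j in alpha ∧ beta is (alpha_i * beta_j - alpha_j * beta_i). Collecting: alpha ∧ beta = (4*x - 3*z) dx ∧ dy + (-6*x - 3*y) dx ∧ dz + (2*y + 3*z) dy ∧ dz.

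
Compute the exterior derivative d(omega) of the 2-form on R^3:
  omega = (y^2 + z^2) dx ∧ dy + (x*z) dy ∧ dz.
d(omega) = (3*z) dx ∧ dy ∧ dz

For a 2-form omega = sum_{i<j} g_{ij} dx_i ∧ dx_j, the exterior derivative is
  d(omega) = sum_{i<j} d(g_{ij}) ∧ dx_i ∧ dx_j = sum_{i<j, k} (∂g_{ij}/∂x_k) dx_k ∧ dx_i ∧ dx_j.
Expand each term, using dx_k ∧ dx_i ∧ dx_j = sgn(permutation) dx_{(a)} ∧ dx_{(b)} ∧ dx_{(c)} with (a < b < c) sorted:
  d(y^2 + z^2) includes (∂/∂z)(y^2 + z^2) dz = (2*z) dz, which multiplied by dx ∧ dy gives (2*z) dx ∧ dy ∧ dz
  d(x*z) includes (∂/∂x)(x*z) dx = (z) dx, which multiplied by dy ∧ dz gives (z) dx ∧ dy ∧ dz
Collecting like 3-forms: d(omega) = (3*z) dx ∧ dy ∧ dz.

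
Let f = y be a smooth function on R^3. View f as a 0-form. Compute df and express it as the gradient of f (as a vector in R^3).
df = (0) dx + (1) dy + (0) dz; grad f = (0, 1, 0)

For a 0-form f, d f = (∂f/∂x) dx + (∂f/∂y) dy + (∂f/∂z) dz. The components of the vector representation are exactly the entries of grad f in Cartesian coordinates:
  ∂f/∂x = 0
  ∂f/∂y = 1
  ∂f/∂z = 0.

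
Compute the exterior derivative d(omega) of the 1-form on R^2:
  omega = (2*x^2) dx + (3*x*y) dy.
d(omega) = (3*y) dx ∧ dy

For a 1-form omega = sum_i f_i dx_i, the exterior derivative is
  d(omega) = sum_{i < j} (∂f_j/∂x_i - ∂f_i/∂x_j) dx_i ∧ dx_j.
  coefficient of dx ∧ dy: ∂f_2/∂x - ∂f_1/∂y = ∂(3*x*y)/∂x - ∂(2*x^2)/∂y = 3*y
Assembling: d(omega) = (3*y) dx ∧ dy.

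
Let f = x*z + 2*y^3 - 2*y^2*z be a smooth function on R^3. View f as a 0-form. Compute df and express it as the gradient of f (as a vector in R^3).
df = (z) dx + (2*y*(3*y - 2*z)) dy + (x - 2*y^2) dz; grad f = (z, 2*y*(3*y - 2*z), x - 2*y^2)

For a 0-form f, d f = (∂f/∂x) dx + (∂f/∂y) dy + (∂f/∂z) dz. The components of the vector representation are exactly the entries of grad f in Cartesian coordinates:
  ∂f/∂x = z
  ∂f/∂y = 2*y*(3*y - 2*z)
  ∂f/∂z = x - 2*y^2.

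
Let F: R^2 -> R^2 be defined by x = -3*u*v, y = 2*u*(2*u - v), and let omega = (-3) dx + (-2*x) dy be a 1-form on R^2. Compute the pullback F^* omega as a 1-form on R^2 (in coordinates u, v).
F^* omega = (3*v*(16*u^2 - 4*u*v + 3)) du + (3*u*(-4*u*v + 3)) dv

Using F^*(f dg) = (f ∘ F) d(g ∘ F), substitute each coordinate x_i by F_i(u, v) in f_i, and replace dx_i by d F_i = (∂F_i/∂u) du + (∂F_i/∂v) dv.
  For the x component: f_1(F) = -3; d F_1 = (-3*v) du + (-3*u) dv
  For the y component: f_2(F) = 6*u*v; d F_2 = (8*u - 2*v) du + (-2*u) dv
Combining and collecting du, dv coefficients:
  coeff of du: 3*v*(16*u^2 - 4*u*v + 3)
  coeff of dv: 3*u*(-4*u*v + 3)
F^* omega = (3*v*(16*u^2 - 4*u*v + 3)) du + (3*u*(-4*u*v + 3)) dv.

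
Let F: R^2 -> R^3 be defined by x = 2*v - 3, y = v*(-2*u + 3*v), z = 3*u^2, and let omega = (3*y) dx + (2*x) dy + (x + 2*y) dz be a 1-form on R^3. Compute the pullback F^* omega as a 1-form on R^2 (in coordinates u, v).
F^* omega = (-24*u^2*v + 36*u*v^2 + 12*u*v - 18*u - 8*v^2 + 12*v) du + (-20*u*v + 12*u + 42*v^2 - 36*v) dv

Using F^*(f dg) = (f ∘ F) d(g ∘ F), substitute each coordinate x_i by F_i(u, v) in f_i, and replace dx_i by d F_i = (∂F_i/∂u) du + (∂F_i/∂v) dv.
  For the x component: f_1(F) = 3*v*(-2*u + 3*v); d F_1 = (0) du + (2) dv
  For the y component: f_2(F) = 4*v - 6; d F_2 = (-2*v) du + (-2*u + 6*v) dv
  For the z component: f_3(F) = -4*u*v + 6*v^2 + 2*v - 3; d F_3 = (6*u) du + (0) dv
Combining and collecting du, dv coefficients:
  coeff of du: -24*u^2*v + 36*u*v^2 + 12*u*v - 18*u - 8*v^2 + 12*v
  coeff of dv: -20*u*v + 12*u + 42*v^2 - 36*v
F^* omega = (-24*u^2*v + 36*u*v^2 + 12*u*v - 18*u - 8*v^2 + 12*v) du + (-20*u*v + 12*u + 42*v^2 - 36*v) dv.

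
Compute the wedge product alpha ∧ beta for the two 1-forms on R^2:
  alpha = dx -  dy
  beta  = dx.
alpha ∧ beta = (1) dx ∧ dy

Distribute the wedge, using dx_i ∧ dx_j = -dx_j ∧ dx_i and dx_i ∧ dx_i = 0. For each pair (i, j) with i < j, the coefficient of dx_i ∧ dx_j in alpha ∧ beta is (alpha_i * beta_j - alpha_j * beta_i). Collecting: alpha ∧ beta = (1) dx ∧ dy.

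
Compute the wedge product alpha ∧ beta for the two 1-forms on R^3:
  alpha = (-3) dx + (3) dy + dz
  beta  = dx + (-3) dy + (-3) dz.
alpha ∧ beta = (6) dx ∧ dy + (8) dx ∧ dz + (-6) dy ∧ dz

Distribute the wedge, using dx_i ∧ dx_j = -dx_j ∧ dx_i and dx_i ∧ dx_i = 0. For each pair (i, j) with i < j, the coefficient of dx_i ∧ dx_j in alpha ∧ beta is (alpha_i * beta_j - alpha_j * beta_i). Collecting: alpha ∧ beta = (6) dx ∧ dy + (8) dx ∧ dz + (-6) dy ∧ dz.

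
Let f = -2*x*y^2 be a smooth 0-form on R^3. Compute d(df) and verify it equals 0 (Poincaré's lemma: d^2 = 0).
d(df) = 0

Step 1: df = sum_i (∂f/∂x_i) dx_i = (-2*y^2) dx + (-4*x*y) dy + (0) dz.
Step 2: Apply d again. Using the 1-form formula, the coefficient of dx ∧ dy in d(df) is ∂^2 f/∂x ∂y - ∂^2 f/∂y ∂x = (-4*y) - (-4*y) = 0 (equality of mixed partials for smooth f).
Similarly for dx ∧ dz and dy ∧ dz — all coefficients vanish. So d(df) = 0.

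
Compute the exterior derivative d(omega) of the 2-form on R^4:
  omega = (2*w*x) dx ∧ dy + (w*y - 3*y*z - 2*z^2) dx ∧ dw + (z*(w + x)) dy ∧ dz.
d(omega) = (-w + 2*x + 3*z) dx ∧ dy ∧ dw + (3*y + 4*z) dx ∧ dz ∧ dw + (z) dx ∧ dy ∧ dz + (z) dy ∧ dz ∧ dw

For a 2-form omega = sum_{i<j} g_{ij} dx_i ∧ dx_j, the exterior derivative is
  d(omega) = sum_{i<j} d(g_{ij}) ∧ dx_i ∧ dx_j = sum_{i<j, k} (∂g_{ij}/∂x_k) dx_k ∧ dx_i ∧ dx_j.
Expand each term, using dx_k ∧ dx_i ∧ dx_j = sgn(permutation) dx_{(a)} ∧ dx_{(b)} ∧ dx_{(c)} with (a < b < c) sorted:
  d(2*w*x) includes (∂/∂w)(2*w*x) dw = (2*x) dw, which multiplied by dx ∧ dy gives (2*x) dx ∧ dy ∧ dw
  d(w*y - 3*y*z - 2*z^2) includes (∂/∂y)(w*y - 3*y*z - 2*z^2) dy = (w - 3*z) dy, which multiplied by dx ∧ dw gives (-w + 3*z) dx ∧ dy ∧ dw
  d(w*y - 3*y*z - 2*z^2) includes (∂/∂z)(w*y - 3*y*z - 2*z^2) dz = (-3*y - 4*z) dz, which multiplied by dx ∧ dw gives (3*y + 4*z) dx ∧ dz ∧ dw
  d(z*(w + x)) includes (∂/∂x)(z*(w + x)) dx = (z) dx, which multiplied by dy ∧ dz gives (z) dx ∧ dy ∧ dz
  d(z*(w + x)) includes (∂/∂w)(z*(w + x)) dw = (z) dw, which multiplied by dy ∧ dz gives (z) dy ∧ dz ∧ dw
Collecting like 3-forms: d(omega) = (-w + 2*x + 3*z) dx ∧ dy ∧ dw + (3*y + 4*z) dx ∧ dz ∧ dw + (z) dx ∧ dy ∧ dz + (z) dy ∧ dz ∧ dw.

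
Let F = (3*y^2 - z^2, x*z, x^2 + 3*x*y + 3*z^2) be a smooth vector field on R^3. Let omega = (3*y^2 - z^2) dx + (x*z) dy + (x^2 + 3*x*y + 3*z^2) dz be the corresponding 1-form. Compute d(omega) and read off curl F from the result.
d(omega) = (2*x) dy ∧ dz + (-2*x - 3*y - 2*z) dz ∧ dx + (-6*y + z) dx ∧ dy; curl F = (2*x, -2*x - 3*y - 2*z, -6*y + z)

d omega = sum_{i<j} (∂f_j/∂x_i - ∂f_i/∂x_j) dx_i ∧ dx_j. Under the identification (dy ∧ dz, dz ∧ dx, dx ∧ dy) ↔ (e_x, e_y, e_z), the coefficients are exactly the components of curl F. Compute:
  ∂R/∂y - ∂Q/∂z = (3*x) - (x) = 2*x
  ∂P/∂z - ∂R/∂x = (-2*z) - (2*x + 3*y) = -2*x - 3*y - 2*z
  ∂Q/∂x - ∂P/∂y = (z) - (6*y) = -6*y + z.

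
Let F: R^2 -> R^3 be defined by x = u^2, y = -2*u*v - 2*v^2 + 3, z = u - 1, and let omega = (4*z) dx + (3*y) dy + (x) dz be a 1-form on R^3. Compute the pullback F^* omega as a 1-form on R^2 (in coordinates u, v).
F^* omega = (9*u^2 + 12*u*v^2 - 8*u + 12*v^3 - 18*v) du + (12*u^2*v + 36*u*v^2 - 18*u + 24*v^3 - 36*v) dv

Using F^*(f dg) = (f ∘ F) d(g ∘ F), substitute each coordinate x_i by F_i(u, v) in f_i, and replace dx_i by d F_i = (∂F_i/∂u) du + (∂F_i/∂v) dv.
  For the x component: f_1(F) = 4*u - 4; d F_1 = (2*u) du + (0) dv
  For the y component: f_2(F) = -6*u*v - 6*v^2 + 9; d F_2 = (-2*v) du + (-2*u - 4*v) dv
  For the z component: f_3(F) = u^2; d F_3 = (1) du + (0) dv
Combining and collecting du, dv coefficients:
  coeff of du: 9*u^2 + 12*u*v^2 - 8*u + 12*v^3 - 18*v
  coeff of dv: 12*u^2*v + 36*u*v^2 - 18*u + 24*v^3 - 36*v
F^* omega = (9*u^2 + 12*u*v^2 - 8*u + 12*v^3 - 18*v) du + (12*u^2*v + 36*u*v^2 - 18*u + 24*v^3 - 36*v) dv.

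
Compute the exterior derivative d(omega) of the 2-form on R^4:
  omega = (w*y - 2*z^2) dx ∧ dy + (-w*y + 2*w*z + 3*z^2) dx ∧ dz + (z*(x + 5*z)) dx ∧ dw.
d(omega) = (w - 4*z) dx ∧ dy ∧ dz + (y) dx ∧ dy ∧ dw + (-x - y - 8*z) dx ∧ dz ∧ dw

For a 2-form omega = sum_{i<j} g_{ij} dx_i ∧ dx_j, the exterior derivative is
  d(omega) = sum_{i<j} d(g_{ij}) ∧ dx_i ∧ dx_j = sum_{i<j, k} (∂g_{ij}/∂x_k) dx_k ∧ dx_i ∧ dx_j.
Expand each term, using dx_k ∧ dx_i ∧ dx_j = sgn(permutation) dx_{(a)} ∧ dx_{(b)} ∧ dx_{(c)} with (a < b < c) sorted:
  d(w*y - 2*z^2) includes (∂/∂z)(w*y - 2*z^2) dz = (-4*z) dz, which multiplied by dx ∧ dy gives (-4*z) dx ∧ dy ∧ dz
  d(w*y - 2*z^2) includes (∂/∂w)(w*y - 2*z^2) dw = (y) dw, which multiplied by dx ∧ dy gives (y) dx ∧ dy ∧ dw
  d(-w*y + 2*w*z + 3*z^2) includes (∂/∂y)(-w*y + 2*w*z + 3*z^2) dy = (-w) dy, which multiplied by dx ∧ dz gives (w) dx ∧ dy ∧ dz
  d(-w*y + 2*w*z + 3*z^2) includes (∂/∂w)(-w*y + 2*w*z + 3*z^2) dw = (-y + 2*z) dw, which multiplied by dx ∧ dz gives (-y + 2*z) dx ∧ dz ∧ dw
  d(z*(x + 5*z)) includes (∂/∂z)(z*(x + 5*z)) dz = (x + 10*z) dz, which multiplied by dx ∧ dw gives (-x - 10*z) dx ∧ dz ∧ dw
Collecting like 3-forms: d(omega) = (w - 4*z) dx ∧ dy ∧ dz + (y) dx ∧ dy ∧ dw + (-x - y - 8*z) dx ∧ dz ∧ dw.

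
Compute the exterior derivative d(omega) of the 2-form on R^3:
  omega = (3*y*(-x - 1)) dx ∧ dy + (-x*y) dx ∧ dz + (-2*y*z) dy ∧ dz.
d(omega) = (x) dx ∧ dy ∧ dz

For a 2-form omega = sum_{i<j} g_{ij} dx_i ∧ dx_j, the exterior derivative is
  d(omega) = sum_{i<j} d(g_{ij}) ∧ dx_i ∧ dx_j = sum_{i<j, k} (∂g_{ij}/∂x_k) dx_k ∧ dx_i ∧ dx_j.
Expand each term, using dx_k ∧ dx_i ∧ dx_j = sgn(permutation) dx_{(a)} ∧ dx_{(b)} ∧ dx_{(c)} with (a < b < c) sorted:
  d(-x*y) includes (∂/∂y)(-x*y) dy = (-x) dy, which multiplied by dx ∧ dz gives (x) dx ∧ dy ∧ dz
Collecting like 3-forms: d(omega) = (x) dx ∧ dy ∧ dz.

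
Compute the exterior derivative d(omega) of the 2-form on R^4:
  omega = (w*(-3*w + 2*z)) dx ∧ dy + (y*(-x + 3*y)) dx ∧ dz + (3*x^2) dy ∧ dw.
d(omega) = (2*w + x - 6*y) dx ∧ dy ∧ dz + (-6*w + 6*x + 2*z) dx ∧ dy ∧ dw

For a 2-form omega = sum_{i<j} g_{ij} dx_i ∧ dx_j, the exterior derivative is
  d(omega) = sum_{i<j} d(g_{ij}) ∧ dx_i ∧ dx_j = sum_{i<j, k} (∂g_{ij}/∂x_k) dx_k ∧ dx_i ∧ dx_j.
Expand each term, using dx_k ∧ dx_i ∧ dx_j = sgn(permutation) dx_{(a)} ∧ dx_{(b)} ∧ dx_{(c)} with (a < b < c) sorted:
  d(w*(-3*w + 2*z)) includes (∂/∂z)(w*(-3*w + 2*z)) dz = (2*w) dz, which multiplied by dx ∧ dy gives (2*w) dx ∧ dy ∧ dz
  d(w*(-3*w + 2*z)) includes (∂/∂w)(w*(-3*w + 2*z)) dw = (-6*w + 2*z) dw, which multiplied by dx ∧ dy gives (-6*w + 2*z) dx ∧ dy ∧ dw
  d(y*(-x + 3*y)) includes (∂/∂y)(y*(-x + 3*y)) dy = (-x + 6*y) dy, which multiplied by dx ∧ dz gives (x - 6*y) dx ∧ dy ∧ dz
  d(3*x^2) includes (∂/∂x)(3*x^2) dx = (6*x) dx, which multiplied by dy ∧ dw gives (6*x) dx ∧ dy ∧ dw
Collecting like 3-forms: d(omega) = (2*w + x - 6*y) dx ∧ dy ∧ dz + (-6*w + 6*x + 2*z) dx ∧ dy ∧ dw.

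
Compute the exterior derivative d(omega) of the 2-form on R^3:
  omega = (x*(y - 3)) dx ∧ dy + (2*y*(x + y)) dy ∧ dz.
d(omega) = (2*y) dx ∧ dy ∧ dz

For a 2-form omega = sum_{i<j} g_{ij} dx_i ∧ dx_j, the exterior derivative is
  d(omega) = sum_{i<j} d(g_{ij}) ∧ dx_i ∧ dx_j = sum_{i<j, k} (∂g_{ij}/∂x_k) dx_k ∧ dx_i ∧ dx_j.
Expand each term, using dx_k ∧ dx_i ∧ dx_j = sgn(permutation) dx_{(a)} ∧ dx_{(b)} ∧ dx_{(c)} with (a < b < c) sorted:
  d(2*y*(x + y)) includes (∂/∂x)(2*y*(x + y)) dx = (2*y) dx, which multiplied by dy ∧ dz gives (2*y) dx ∧ dy ∧ dz
Collecting like 3-forms: d(omega) = (2*y) dx ∧ dy ∧ dz.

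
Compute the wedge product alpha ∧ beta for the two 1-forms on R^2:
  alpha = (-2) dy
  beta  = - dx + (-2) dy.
alpha ∧ beta = (-2) dx ∧ dy

Distribute the wedge, using dx_i ∧ dx_j = -dx_j ∧ dx_i and dx_i ∧ dx_i = 0. For each pair (i, j) with i < j, the coefficient of dx_i ∧ dx_j in alpha ∧ beta is (alpha_i * beta_j - alpha_j * beta_i). Collecting: alpha ∧ beta = (-2) dx ∧ dy.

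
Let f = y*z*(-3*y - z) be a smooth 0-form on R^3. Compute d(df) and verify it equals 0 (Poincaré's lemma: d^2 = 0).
d(df) = 0

Step 1: df = sum_i (∂f/∂x_i) dx_i = (0) dx + (z*(-6*y - z)) dy + (y*(-3*y - 2*z)) dz.
Step 2: Apply d again. Using the 1-form formula, the coefficient of dx ∧ dy in d(df) is ∂^2 f/∂x ∂y - ∂^2 f/∂y ∂x = (0) - (0) = 0 (equality of mixed partials for smooth f).
Similarly for dx ∧ dz and dy ∧ dz — all coefficients vanish. So d(df) = 0.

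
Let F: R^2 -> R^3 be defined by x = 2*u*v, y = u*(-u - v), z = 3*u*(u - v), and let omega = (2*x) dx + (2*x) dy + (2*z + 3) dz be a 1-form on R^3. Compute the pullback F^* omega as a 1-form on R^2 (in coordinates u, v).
F^* omega = (36*u^3 - 62*u^2*v + 22*u*v^2 + 18*u - 9*v) du + (u*(-18*u^2 + 22*u*v - 9)) dv

Using F^*(f dg) = (f ∘ F) d(g ∘ F), substitute each coordinate x_i by F_i(u, v) in f_i, and replace dx_i by d F_i = (∂F_i/∂u) du + (∂F_i/∂v) dv.
  For the x component: f_1(F) = 4*u*v; d F_1 = (2*v) du + (2*u) dv
  For the y component: f_2(F) = 4*u*v; d F_2 = (-2*u - v) du + (-u) dv
  For the z component: f_3(F) = 6*u^2 - 6*u*v + 3; d F_3 = (6*u - 3*v) du + (-3*u) dv
Combining and collecting du, dv coefficients:
  coeff of du: 36*u^3 - 62*u^2*v + 22*u*v^2 + 18*u - 9*v
  coeff of dv: u*(-18*u^2 + 22*u*v - 9)
F^* omega = (36*u^3 - 62*u^2*v + 22*u*v^2 + 18*u - 9*v) du + (u*(-18*u^2 + 22*u*v - 9)) dv.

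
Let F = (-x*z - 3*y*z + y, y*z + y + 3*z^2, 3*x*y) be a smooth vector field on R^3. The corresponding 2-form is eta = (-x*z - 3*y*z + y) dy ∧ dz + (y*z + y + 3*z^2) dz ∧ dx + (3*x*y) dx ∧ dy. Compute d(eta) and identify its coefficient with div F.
d(eta) = (1) dx ∧ dy ∧ dz; div F = 1

For a 2-form in R^3 of the form above, applying d gives a 3-form with coefficient ∂P/∂x + ∂Q/∂y + ∂R/∂z:
  ∂P/∂x = -z
  ∂Q/∂y = z + 1
  ∂R/∂z = 0
Sum = 1, which is exactly div F.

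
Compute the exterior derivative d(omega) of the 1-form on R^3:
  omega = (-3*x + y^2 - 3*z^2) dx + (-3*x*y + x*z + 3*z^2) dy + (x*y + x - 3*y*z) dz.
d(omega) = (-5*y + z) dx ∧ dy + (y + 6*z + 1) dx ∧ dz + (-9*z) dy ∧ dz

For a 1-form omega = sum_i f_i dx_i, the exterior derivative is
  d(omega) = sum_{i < j} (∂f_j/∂x_i - ∂f_i/∂x_j) dx_i ∧ dx_j.
  coefficient of dx ∧ dy: ∂f_2/∂x - ∂f_1/∂y = ∂(-3*x*y + x*z + 3*z^2)/∂x - ∂(-3*x + y^2 - 3*z^2)/∂y = -5*y + z
  coefficient of dx ∧ dz: ∂f_3/∂x - ∂f_1/∂z = ∂(x*y + x - 3*y*z)/∂x - ∂(-3*x + y^2 - 3*z^2)/∂z = y + 6*z + 1
  coefficient of dy ∧ dz: ∂f_3/∂y - ∂f_2/∂z = ∂(x*y + x - 3*y*z)/∂y - ∂(-3*x*y + x*z + 3*z^2)/∂z = -9*z
Assembling: d(omega) = (-5*y + z) dx ∧ dy + (y + 6*z + 1) dx ∧ dz + (-9*z) dy ∧ dz.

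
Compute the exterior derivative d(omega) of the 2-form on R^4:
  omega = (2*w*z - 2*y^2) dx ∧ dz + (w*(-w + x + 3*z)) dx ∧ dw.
d(omega) = (4*y) dx ∧ dy ∧ dz + (-3*w + 2*z) dx ∧ dz ∧ dw

For a 2-form omega = sum_{i<j} g_{ij} dx_i ∧ dx_j, the exterior derivative is
  d(omega) = sum_{i<j} d(g_{ij}) ∧ dx_i ∧ dx_j = sum_{i<j, k} (∂g_{ij}/∂x_k) dx_k ∧ dx_i ∧ dx_j.
Expand each term, using dx_k ∧ dx_i ∧ dx_j = sgn(permutation) dx_{(a)} ∧ dx_{(b)} ∧ dx_{(c)} with (a < b < c) sorted:
  d(2*w*z - 2*y^2) includes (∂/∂y)(2*w*z - 2*y^2) dy = (-4*y) dy, which multiplied by dx ∧ dz gives (4*y) dx ∧ dy ∧ dz
  d(2*w*z - 2*y^2) includes (∂/∂w)(2*w*z - 2*y^2) dw = (2*z) dw, which multiplied by dx ∧ dz gives (2*z) dx ∧ dz ∧ dw
  d(w*(-w + x + 3*z)) includes (∂/∂z)(w*(-w + x + 3*z)) dz = (3*w) dz, which multiplied by dx ∧ dw gives (-3*w) dx ∧ dz ∧ dw
Collecting like 3-forms: d(omega) = (4*y) dx ∧ dy ∧ dz + (-3*w + 2*z) dx ∧ dz ∧ dw.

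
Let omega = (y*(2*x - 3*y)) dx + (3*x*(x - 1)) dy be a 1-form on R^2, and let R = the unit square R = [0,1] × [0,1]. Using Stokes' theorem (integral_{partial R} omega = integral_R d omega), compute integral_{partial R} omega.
integral_(partial R) omega = 2

Stokes: integral_partial_R omega = integral_R d omega with d omega = (∂Q/∂x - ∂P/∂y) dx ∧ dy.
  ∂Q/∂x = 6*x - 3
  ∂P/∂y = 2*x - 6*y
  integrand = ∂Q/∂x - ∂P/∂y = 4*x + 6*y - 3.
Integrating over R: integral_0^1 integral_0^1 (4*x + 6*y - 3) dx dy = 2.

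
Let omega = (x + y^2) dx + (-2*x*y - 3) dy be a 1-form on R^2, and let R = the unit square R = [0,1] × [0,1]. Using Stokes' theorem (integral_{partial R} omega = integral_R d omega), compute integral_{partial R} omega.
integral_(partial R) omega = -2

Stokes: integral_partial_R omega = integral_R d omega with d omega = (∂Q/∂x - ∂P/∂y) dx ∧ dy.
  ∂Q/∂x = -2*y
  ∂P/∂y = 2*y
  integrand = ∂Q/∂x - ∂P/∂y = -4*y.
Integrating over R: integral_0^1 integral_0^1 (-4*y) dx dy = -2.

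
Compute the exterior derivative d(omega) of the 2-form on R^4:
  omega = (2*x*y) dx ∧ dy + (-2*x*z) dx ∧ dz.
d(omega) = 0

For a 2-form omega = sum_{i<j} g_{ij} dx_i ∧ dx_j, the exterior derivative is
  d(omega) = sum_{i<j} d(g_{ij}) ∧ dx_i ∧ dx_j = sum_{i<j, k} (∂g_{ij}/∂x_k) dx_k ∧ dx_i ∧ dx_j.
Expand each term, using dx_k ∧ dx_i ∧ dx_j = sgn(permutation) dx_{(a)} ∧ dx_{(b)} ∧ dx_{(c)} with (a < b < c) sorted:

Collecting like 3-forms: d(omega) = 0.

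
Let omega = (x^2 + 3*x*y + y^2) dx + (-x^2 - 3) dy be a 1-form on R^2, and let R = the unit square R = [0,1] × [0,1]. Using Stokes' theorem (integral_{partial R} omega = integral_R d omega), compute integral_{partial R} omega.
integral_(partial R) omega = -7/2

Stokes: integral_partial_R omega = integral_R d omega with d omega = (∂Q/∂x - ∂P/∂y) dx ∧ dy.
  ∂Q/∂x = -2*x
  ∂P/∂y = 3*x + 2*y
  integrand = ∂Q/∂x - ∂P/∂y = -5*x - 2*y.
Integrating over R: integral_0^1 integral_0^1 (-5*x - 2*y) dx dy = -7/2.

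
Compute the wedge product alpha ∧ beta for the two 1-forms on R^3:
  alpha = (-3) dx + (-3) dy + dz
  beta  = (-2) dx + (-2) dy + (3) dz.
alpha ∧ beta = (-7) dx ∧ dz + (-7) dy ∧ dz

Distribute the wedge, using dx_i ∧ dx_j = -dx_j ∧ dx_i and dx_i ∧ dx_i = 0. For each pair (i, j) with i < j, the coefficient of dx_i ∧ dx_j in alpha ∧ beta is (alpha_i * beta_j - alpha_j * beta_i). Collecting: alpha ∧ beta = (-7) dx ∧ dz + (-7) dy ∧ dz.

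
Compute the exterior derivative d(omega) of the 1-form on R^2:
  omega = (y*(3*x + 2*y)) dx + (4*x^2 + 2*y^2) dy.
d(omega) = (5*x - 4*y) dx ∧ dy

For a 1-form omega = sum_i f_i dx_i, the exterior derivative is
  d(omega) = sum_{i < j} (∂f_j/∂x_i - ∂f_i/∂x_j) dx_i ∧ dx_j.
  coefficient of dx ∧ dy: ∂f_2/∂x - ∂f_1/∂y = ∂(4*x^2 + 2*y^2)/∂x - ∂(y*(3*x + 2*y))/∂y = 5*x - 4*y
Assembling: d(omega) = (5*x - 4*y) dx ∧ dy.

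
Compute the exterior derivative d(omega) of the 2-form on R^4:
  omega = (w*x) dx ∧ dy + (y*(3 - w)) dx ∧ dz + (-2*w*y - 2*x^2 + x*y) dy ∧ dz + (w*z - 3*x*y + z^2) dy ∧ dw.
d(omega) = (x - 3*y) dx ∧ dy ∧ dw + (w - 4*x + y - 3) dx ∧ dy ∧ dz + (-y) dx ∧ dz ∧ dw + (-w - 2*y - 2*z) dy ∧ dz ∧ dw

For a 2-form omega = sum_{i<j} g_{ij} dx_i ∧ dx_j, the exterior derivative is
  d(omega) = sum_{i<j} d(g_{ij}) ∧ dx_i ∧ dx_j = sum_{i<j, k} (∂g_{ij}/∂x_k) dx_k ∧ dx_i ∧ dx_j.
Expand each term, using dx_k ∧ dx_i ∧ dx_j = sgn(permutation) dx_{(a)} ∧ dx_{(b)} ∧ dx_{(c)} with (a < b < c) sorted:
  d(w*x) includes (∂/∂w)(w*x) dw = (x) dw, which multiplied by dx ∧ dy gives (x) dx ∧ dy ∧ dw
  d(y*(3 - w)) includes (∂/∂y)(y*(3 - w)) dy = (3 - w) dy, which multiplied by dx ∧ dz gives (w - 3) dx ∧ dy ∧ dz
  d(y*(3 - w)) includes (∂/∂w)(y*(3 - w)) dw = (-y) dw, which multiplied by dx ∧ dz gives (-y) dx ∧ dz ∧ dw
  d(-2*w*y - 2*x^2 + x*y) includes (∂/∂x)(-2*w*y - 2*x^2 + x*y) dx = (-4*x + y) dx, which multiplied by dy ∧ dz gives (-4*x + y) dx ∧ dy ∧ dz
  d(-2*w*y - 2*x^2 + x*y) includes (∂/∂w)(-2*w*y - 2*x^2 + x*y) dw = (-2*y) dw, which multiplied by dy ∧ dz gives (-2*y) dy ∧ dz ∧ dw
  d(w*z - 3*x*y + z^2) includes (∂/∂x)(w*z - 3*x*y + z^2) dx = (-3*y) dx, which multiplied by dy ∧ dw gives (-3*y) dx ∧ dy ∧ dw
  d(w*z - 3*x*y + z^2) includes (∂/∂z)(w*z - 3*x*y + z^2) dz = (w + 2*z) dz, which multiplied by dy ∧ dw gives (-w - 2*z) dy ∧ dz ∧ dw
Collecting like 3-forms: d(omega) = (x - 3*y) dx ∧ dy ∧ dw + (w - 4*x + y - 3) dx ∧ dy ∧ dz + (-y) dx ∧ dz ∧ dw + (-w - 2*y - 2*z) dy ∧ dz ∧ dw.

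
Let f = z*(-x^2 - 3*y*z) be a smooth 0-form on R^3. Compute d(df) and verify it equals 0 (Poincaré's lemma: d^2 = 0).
d(df) = 0

Step 1: df = sum_i (∂f/∂x_i) dx_i = (-2*x*z) dx + (-3*z^2) dy + (-x^2 - 6*y*z) dz.
Step 2: Apply d again. Using the 1-form formula, the coefficient of dx ∧ dy in d(df) is ∂^2 f/∂x ∂y - ∂^2 f/∂y ∂x = (0) - (0) = 0 (equality of mixed partials for smooth f).
Similarly for dx ∧ dz and dy ∧ dz — all coefficients vanish. So d(df) = 0.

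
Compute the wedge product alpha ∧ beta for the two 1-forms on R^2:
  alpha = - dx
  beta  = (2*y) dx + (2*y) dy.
alpha ∧ beta = (-2*y) dx ∧ dy

Distribute the wedge, using dx_i ∧ dx_j = -dx_j ∧ dx_i and dx_i ∧ dx_i = 0. For each pair (i, j) with i < j, the coefficient of dx_i ∧ dx_j in alpha ∧ beta is (alpha_i * beta_j - alpha_j * beta_i). Collecting: alpha ∧ beta = (-2*y) dx ∧ dy.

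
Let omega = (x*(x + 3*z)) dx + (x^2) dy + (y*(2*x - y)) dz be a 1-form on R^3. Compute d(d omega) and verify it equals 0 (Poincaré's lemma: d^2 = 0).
d(d omega) = 0

Step 1: d omega = sum_{i<j} (∂f_j/∂x_i - ∂f_i/∂x_j) dx_i ∧ dx_j:
  coeff of dx ∧ dy: 2*x
  coeff of dx ∧ dz: -3*x + 2*y
  coeff of dy ∧ dz: 2*x - 2*y
Step 2: Apply d again to each 2-form coefficient. The only possible 3-form in R^3 is dx ∧ dy ∧ dz, with coefficient
  ∂(coeff of dy∧dz)/∂x - ∂(coeff of dx∧dz)/∂y + ∂(coeff of dx∧dy)/∂z
  = ∂/∂x (2*x - 2*y) - ∂/∂y (-3*x + 2*y) + ∂/∂z (2*x).
Each of these terms simplifies to sums of mixed partials that cancel in pairs. The result is 0 (by equality of mixed partials for smooth functions — Schwarz / Clairaut).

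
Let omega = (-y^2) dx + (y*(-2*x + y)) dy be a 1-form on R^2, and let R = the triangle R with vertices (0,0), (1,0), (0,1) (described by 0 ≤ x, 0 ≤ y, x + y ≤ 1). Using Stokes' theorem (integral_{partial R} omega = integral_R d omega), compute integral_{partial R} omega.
integral_(partial R) omega = 0

Stokes: integral_partial_R omega = integral_R d omega with d omega = (∂Q/∂x - ∂P/∂y) dx ∧ dy.
  ∂Q/∂x = -2*y
  ∂P/∂y = -2*y
  integrand = ∂Q/∂x - ∂P/∂y = 0.
Integrating over R: integral_0^1 integral_0^{1-x} (0) dy dx = 0.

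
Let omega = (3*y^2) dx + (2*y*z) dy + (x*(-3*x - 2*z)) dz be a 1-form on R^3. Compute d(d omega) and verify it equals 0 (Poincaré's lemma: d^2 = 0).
d(d omega) = 0

Step 1: d omega = sum_{i<j} (∂f_j/∂x_i - ∂f_i/∂x_j) dx_i ∧ dx_j:
  coeff of dx ∧ dy: -6*y
  coeff of dx ∧ dz: -6*x - 2*z
  coeff of dy ∧ dz: -2*y
Step 2: Apply d again to each 2-form coefficient. The only possible 3-form in R^3 is dx ∧ dy ∧ dz, with coefficient
  ∂(coeff of dy∧dz)/∂x - ∂(coeff of dx∧dz)/∂y + ∂(coeff of dx∧dy)/∂z
  = ∂/∂x (-2*y) - ∂/∂y (-6*x - 2*z) + ∂/∂z (-6*y).
Each of these terms simplifies to sums of mixed partials that cancel in pairs. The result is 0 (by equality of mixed partials for smooth functions — Schwarz / Clairaut).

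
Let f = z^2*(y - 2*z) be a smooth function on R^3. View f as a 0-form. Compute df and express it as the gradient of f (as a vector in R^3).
df = (0) dx + (z^2) dy + (2*z*(y - 3*z)) dz; grad f = (0, z^2, 2*z*(y - 3*z))

For a 0-form f, d f = (∂f/∂x) dx + (∂f/∂y) dy + (∂f/∂z) dz. The components of the vector representation are exactly the entries of grad f in Cartesian coordinates:
  ∂f/∂x = 0
  ∂f/∂y = z^2
  ∂f/∂z = 2*z*(y - 3*z).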